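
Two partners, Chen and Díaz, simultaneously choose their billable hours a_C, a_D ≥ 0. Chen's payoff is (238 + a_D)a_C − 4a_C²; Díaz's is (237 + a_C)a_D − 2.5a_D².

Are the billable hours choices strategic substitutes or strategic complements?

Expanding Chen's payoff: 238a_C + a_Da_C − 4a_C².
∂π/∂a_C = 238 + a_D − 8a_C = 0, so a_C = 29.75 + 0.125a_D.
The best-response slope da_C/da_D = 0.125 > 0: the reaction function is upward-sloping, so the choices are strategic complements.

strategic complements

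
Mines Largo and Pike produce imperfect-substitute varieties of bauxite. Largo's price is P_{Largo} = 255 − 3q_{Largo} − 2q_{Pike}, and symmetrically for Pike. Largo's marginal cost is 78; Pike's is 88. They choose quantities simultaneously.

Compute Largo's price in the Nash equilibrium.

Mine Largo's profit: π = q_{Largo}(255 − 3q_{Largo} − 2q_{Pike}) − 78q_{Largo}.
∂π/∂q_{Largo} = 177 − 6q_{Largo} − 2q_{Pike} = 0 ⇒ q_{Largo} = 29.5 − (1/3)q_{Pike}.
Similarly q_{Pike} = 167/6 − (1/3)q_{Largo}.
Substituting the second reaction function into the first: q_{Largo} = 29.5 − (1/3)(167/6 − (1/3)q_{Largo}), which gives (8/9)q_{Largo} = 182/9 ⇒ q_{Largo} = 22.75.
Then q_{Pike} = 167/6 − (1/3)·22.75 = 20.25.
P_{Largo} = 255 − 3·22.75 − 2·20.25 = 146.25.

146.25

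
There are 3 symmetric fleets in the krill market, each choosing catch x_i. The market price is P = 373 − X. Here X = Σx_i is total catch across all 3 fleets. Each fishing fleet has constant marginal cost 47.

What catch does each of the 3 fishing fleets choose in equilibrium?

81.5

A representative fishing fleet's profit is π_i = x_i(373 − X) − 47x_i, with X = x_i + Σ_{j≠i} x_j.
First-order condition: 326 − 2x_i − Σ_{j≠i} x_j = 0.
In a symmetric equilibrium every fishing fleet chooses the same x, so Σ_{j≠i} x_j = 2x. The condition becomes 326 − 4x = 0, giving x = 326/4 = 81.5.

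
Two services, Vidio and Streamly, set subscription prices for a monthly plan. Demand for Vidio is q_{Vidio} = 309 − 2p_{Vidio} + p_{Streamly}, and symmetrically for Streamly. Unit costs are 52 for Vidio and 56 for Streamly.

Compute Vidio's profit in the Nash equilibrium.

Vidio's profit: π = (p_{Vidio} − 52)(309 − 2p_{Vidio} + p_{Streamly}).
∂π/∂p_{Vidio} = 413 − 4p_{Vidio} + p_{Streamly} = 0 ⇒ p_{Vidio} = 103.25 + 0.25p_{Streamly}.
Similarly p_{Streamly} = 105.25 + 0.25p_{Vidio}.
Substituting the second reaction function into the first: p_{Vidio} = 103.25 + 0.25(105.25 + 0.25p_{Vidio}), which gives 0.9375p_{Vidio} = 129.5625 ⇒ p_{Vidio} = 138.2.
Then p_{Streamly} = 105.25 + 0.25·138.2 = 139.8.
q_{Vidio} = 309 − 2·138.2 + 139.8 = 172.4.
Profit = (138.2 − 52)·172.4 = 14860.88.

14860.88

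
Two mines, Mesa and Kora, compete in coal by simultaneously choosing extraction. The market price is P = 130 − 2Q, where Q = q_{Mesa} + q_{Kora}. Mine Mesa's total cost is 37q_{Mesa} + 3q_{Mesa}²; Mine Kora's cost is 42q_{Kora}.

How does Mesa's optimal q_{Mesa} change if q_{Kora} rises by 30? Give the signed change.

-6

Mine Mesa's profit: π = q_{Mesa}(130 − 2(q_{Mesa} + q_{Kora})) − 37q_{Mesa} − 3q_{Mesa}².
∂π/∂q_{Mesa} = 93 − 10q_{Mesa} − 2q_{Kora} = 0, so q_{Mesa} = 9.3 − 0.2q_{Kora}.
The reaction-function slope is −0.2, so a 30-unit rise in q_{Kora} moves q_{Mesa} by −0.2 × 30 = −6. Mesa's best response falls — the actions are strategic substitutes.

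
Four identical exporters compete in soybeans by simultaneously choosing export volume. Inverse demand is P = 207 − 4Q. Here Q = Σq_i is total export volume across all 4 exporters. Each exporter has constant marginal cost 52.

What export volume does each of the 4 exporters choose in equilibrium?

7.75

A representative exporter's profit is π_i = q_i(207 − 4Q) − 52q_i, with Q = q_i + Σ_{j≠i} q_j.
First-order condition: 155 − 8q_i − 4Σ_{j≠i} q_j = 0.
In a symmetric equilibrium every exporter chooses the same q, so Σ_{j≠i} q_j = 3q. The condition becomes 155 − 20q = 0, giving q = 155/20 = 7.75.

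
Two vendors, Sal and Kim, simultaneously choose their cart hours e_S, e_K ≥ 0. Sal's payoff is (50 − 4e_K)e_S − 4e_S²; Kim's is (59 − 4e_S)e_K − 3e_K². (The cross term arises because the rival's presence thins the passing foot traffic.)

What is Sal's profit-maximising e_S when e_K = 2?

5.25

Expanding Sal's payoff: 50e_S − 4e_Ke_S − 4e_S².
∂π/∂e_S = 50 − 4e_K − 8e_S = 0, so e_S = 6.25 − 0.5e_K.
At e_K = 2: e_S = 6.25 − 0.5·2 = 5.25.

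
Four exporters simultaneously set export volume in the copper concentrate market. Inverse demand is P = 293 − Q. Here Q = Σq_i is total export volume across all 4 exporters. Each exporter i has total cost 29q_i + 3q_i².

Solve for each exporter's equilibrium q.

A representative exporter's profit is π_i = q_i(293 − Q) − 29q_i − 3q_i², with Q = q_i + Σ_{j≠i} q_j.
First-order condition: 264 − 8q_i − Σ_{j≠i} q_j = 0.
Imposing symmetry (q_j = q for all j) turns Σ_{j≠i} q_j into 3q, so 264 = 11q and q = 24.

24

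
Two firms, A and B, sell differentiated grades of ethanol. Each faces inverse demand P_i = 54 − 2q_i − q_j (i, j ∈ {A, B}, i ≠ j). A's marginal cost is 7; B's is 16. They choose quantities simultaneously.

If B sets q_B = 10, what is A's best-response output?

Firm A's profit: π = q_A(54 − 2q_A − q_B) − 7q_A.
∂π/∂q_A = 47 − 4q_A − q_B = 0 ⇒ q_A = 11.75 − 0.25q_B.
At q_B = 10: q_A = 11.75 − 0.25·10 = 9.25.

9.25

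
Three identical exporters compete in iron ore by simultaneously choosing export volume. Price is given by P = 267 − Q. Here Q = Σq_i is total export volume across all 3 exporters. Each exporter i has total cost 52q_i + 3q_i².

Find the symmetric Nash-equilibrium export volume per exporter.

21.5

A representative exporter's profit is π_i = q_i(267 − Q) − 52q_i − 3q_i², with Q = q_i + Σ_{j≠i} q_j.
First-order condition: 215 − 8q_i − Σ_{j≠i} q_j = 0.
In a symmetric equilibrium every exporter chooses the same q, so Σ_{j≠i} q_j = 2q. The condition becomes 215 − 10q = 0, giving q = 215/10 = 21.5.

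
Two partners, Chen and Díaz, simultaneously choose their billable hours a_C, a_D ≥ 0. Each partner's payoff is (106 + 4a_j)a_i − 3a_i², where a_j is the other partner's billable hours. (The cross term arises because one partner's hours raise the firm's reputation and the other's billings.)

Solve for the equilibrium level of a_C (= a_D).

Chen's payoff is (106 + 4a_D)a_C − 3a_C².
∂π/∂a_C = 106 + 4a_D − 6a_C = 0, so a_C = 53/3 + (2/3)a_D.
The game is symmetric, so in equilibrium a_D = a_C: the reaction function gives (1/3)a_C = 53/3, hence a_C = 53.

53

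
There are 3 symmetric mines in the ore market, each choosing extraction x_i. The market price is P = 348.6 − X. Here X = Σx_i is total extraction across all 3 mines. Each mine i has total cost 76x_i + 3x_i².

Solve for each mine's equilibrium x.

27.26

A representative mine's profit is π_i = x_i(348.6 − X) − 76x_i − 3x_i², with X = x_i + Σ_{j≠i} x_j.
First-order condition: 272.6 − 8x_i − Σ_{j≠i} x_j = 0.
Imposing symmetry (x_j = x for all j) turns Σ_{j≠i} x_j into 2x, so 272.6 = 10x and x = 27.26.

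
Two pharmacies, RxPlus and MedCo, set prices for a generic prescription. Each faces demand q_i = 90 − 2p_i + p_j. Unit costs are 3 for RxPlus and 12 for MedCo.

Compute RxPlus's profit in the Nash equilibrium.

RxPlus's profit: π = (p_{RxPlus} − 3)(90 − 2p_{RxPlus} + p_{MedCo}).
∂π/∂p_{RxPlus} = 96 − 4p_{RxPlus} + p_{MedCo} = 0 ⇒ p_{RxPlus} = 24 + 0.25p_{MedCo}.
Similarly p_{MedCo} = 28.5 + 0.25p_{RxPlus}.
Solving the two reaction functions simultaneously: (1 − (0.25)(0.25))p_{RxPlus} = 24 + 0.25·28.5, so 0.9375p_{RxPlus} = 31.125 and p_{RxPlus} = 33.2.
Then p_{MedCo} = 28.5 + 0.25·33.2 = 36.8.
q_{RxPlus} = 90 − 2·33.2 + 36.8 = 60.4.
Profit = (33.2 − 3)·60.4 = 1824.08.

1824.08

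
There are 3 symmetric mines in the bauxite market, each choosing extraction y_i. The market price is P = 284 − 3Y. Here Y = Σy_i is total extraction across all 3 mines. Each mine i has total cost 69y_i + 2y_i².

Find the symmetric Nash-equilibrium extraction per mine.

13.4375

A representative mine's profit is π_i = y_i(284 − 3Y) − 69y_i − 2y_i², with Y = y_i + Σ_{j≠i} y_j.
First-order condition: 215 − 10y_i − 3Σ_{j≠i} y_j = 0.
With identical mines, set every y_j = y: then 215 − 10y − 6y = 0, i.e. y = 215/16 = 13.4375.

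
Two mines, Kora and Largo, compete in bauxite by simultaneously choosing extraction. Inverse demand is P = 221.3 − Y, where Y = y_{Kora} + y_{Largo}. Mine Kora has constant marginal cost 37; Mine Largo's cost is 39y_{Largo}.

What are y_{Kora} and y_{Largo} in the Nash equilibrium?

62.1, 60.1

Mine Kora's profit: π = y_{Kora}(221.3 − (y_{Kora} + y_{Largo})) − 37y_{Kora}.
∂π/∂y_{Kora} = 184.3 − 2y_{Kora} − y_{Largo} = 0, so y_{Kora} = 92.15 − 0.5y_{Largo}.
By the same steps for Largo: y_{Largo} = 91.15 − 0.5y_{Kora}.
Substituting the second reaction function into the first: y_{Kora} = 92.15 − 0.5(91.15 − 0.5y_{Kora}), which gives 0.75y_{Kora} = 46.575 ⇒ y_{Kora} = 62.1.
Then y_{Largo} = 91.15 − 0.5·62.1 = 60.1.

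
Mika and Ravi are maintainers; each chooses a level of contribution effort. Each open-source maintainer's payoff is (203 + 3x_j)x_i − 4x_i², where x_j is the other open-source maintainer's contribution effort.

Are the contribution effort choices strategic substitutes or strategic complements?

strategic complements

Mika's payoff is (203 + 3x_R)x_M − 4x_M².
∂π/∂x_M = 203 + 3x_R − 8x_M = 0, so x_M = 25.375 + 0.375x_R.
The best-response slope dx_M/dx_R = 0.375 > 0: the reaction function is upward-sloping, so the choices are strategic complements.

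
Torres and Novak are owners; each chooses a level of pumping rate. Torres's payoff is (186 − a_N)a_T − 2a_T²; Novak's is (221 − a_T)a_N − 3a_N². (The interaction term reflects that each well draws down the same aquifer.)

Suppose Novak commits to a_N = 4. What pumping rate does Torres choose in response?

45.5

Expanding Torres's payoff: 186a_T − a_Na_T − 2a_T².
∂π/∂a_T = 186 − a_N − 4a_T = 0, so a_T = 46.5 − 0.25a_N.
At a_N = 4: a_T = 46.5 − 0.25·4 = 45.5.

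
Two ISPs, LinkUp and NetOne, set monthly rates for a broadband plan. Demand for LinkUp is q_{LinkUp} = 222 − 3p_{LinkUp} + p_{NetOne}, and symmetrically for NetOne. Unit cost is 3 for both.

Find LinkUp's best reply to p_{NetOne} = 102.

55.5

LinkUp's profit: π = (p_{LinkUp} − 3)(222 − 3p_{LinkUp} + p_{NetOne}).
∂π/∂p_{LinkUp} = 231 − 6p_{LinkUp} + p_{NetOne} = 0 ⇒ p_{LinkUp} = 38.5 + (1/6)p_{NetOne}.
At p_{NetOne} = 102: p_{LinkUp} = 38.5 + (1/6)·102 = 55.5.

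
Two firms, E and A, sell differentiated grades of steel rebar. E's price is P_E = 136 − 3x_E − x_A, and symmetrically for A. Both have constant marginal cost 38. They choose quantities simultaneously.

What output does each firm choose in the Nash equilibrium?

Firm E's profit: π = x_E(136 − 3x_E − x_A) − 38x_E.
∂π/∂x_E = 98 − 6x_E − x_A = 0 ⇒ x_E = 49/3 − (1/6)x_A.
The game is symmetric, so in equilibrium x_A = x_E: the reaction function gives (7/6)x_E = 49/3, hence x_E = 14.

14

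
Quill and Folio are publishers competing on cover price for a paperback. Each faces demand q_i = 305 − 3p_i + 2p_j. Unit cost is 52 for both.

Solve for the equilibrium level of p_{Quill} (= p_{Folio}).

Quill's profit: π = (p_{Quill} − 52)(305 − 3p_{Quill} + 2p_{Folio}).
∂π/∂p_{Quill} = 461 − 6p_{Quill} + 2p_{Folio} = 0 ⇒ p_{Quill} = 461/6 + (1/3)p_{Folio}.
By symmetry p_{Folio} = p_{Quill}; substituting into the reaction function, (2/3)p_{Quill} = 461/6 and p_{Quill} = 115.25.

115.25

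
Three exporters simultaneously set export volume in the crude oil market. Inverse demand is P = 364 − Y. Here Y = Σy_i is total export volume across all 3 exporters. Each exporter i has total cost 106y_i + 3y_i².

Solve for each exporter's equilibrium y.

25.8

A representative exporter's profit is π_i = y_i(364 − Y) − 106y_i − 3y_i², with Y = y_i + Σ_{j≠i} y_j.
First-order condition: 258 − 8y_i − Σ_{j≠i} y_j = 0.
Imposing symmetry (y_j = y for all j) turns Σ_{j≠i} y_j into 2y, so 258 = 10y and y = 25.8.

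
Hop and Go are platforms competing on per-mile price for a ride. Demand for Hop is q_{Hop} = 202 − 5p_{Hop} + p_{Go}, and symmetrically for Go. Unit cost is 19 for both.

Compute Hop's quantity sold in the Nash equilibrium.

70

Hop's profit: π = (p_{Hop} − 19)(202 − 5p_{Hop} + p_{Go}).
∂π/∂p_{Hop} = 297 − 10p_{Hop} + p_{Go} = 0 ⇒ p_{Hop} = 29.7 + 0.1p_{Go}.
By symmetry p_{Go} = p_{Hop}; substituting into the reaction function, 0.9p_{Hop} = 29.7 and p_{Hop} = 33.
q_{Hop} = 202 − 5·33 + 33 = 70.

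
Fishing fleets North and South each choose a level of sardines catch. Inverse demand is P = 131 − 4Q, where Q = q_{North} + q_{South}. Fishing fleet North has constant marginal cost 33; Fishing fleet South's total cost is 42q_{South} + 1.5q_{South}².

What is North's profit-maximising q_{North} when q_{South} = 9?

Fishing fleet North's profit: π = q_{North}(131 − 4(q_{North} + q_{South})) − 33q_{North}.
∂π/∂q_{North} = 98 − 8q_{North} − 4q_{South} = 0, so q_{North} = 12.25 − 0.5q_{South}.
At q_{South} = 9: q_{North} = 12.25 − 0.5·9 = 7.75.

7.75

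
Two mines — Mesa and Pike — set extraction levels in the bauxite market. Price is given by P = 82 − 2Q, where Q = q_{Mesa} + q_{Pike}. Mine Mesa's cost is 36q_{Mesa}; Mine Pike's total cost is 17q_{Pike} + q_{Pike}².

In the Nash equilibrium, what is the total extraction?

Mine Mesa's profit: π = q_{Mesa}(82 − 2(q_{Mesa} + q_{Pike})) − 36q_{Mesa}.
∂π/∂q_{Mesa} = 46 − 4q_{Mesa} − 2q_{Pike} = 0, so q_{Mesa} = 11.5 − 0.5q_{Pike}.
For Pike: ∂π/∂q_{Pike} = 65 − 6q_{Pike} − 2q_{Mesa} = 0 ⇒ q_{Pike} = 65/6 − (1/3)q_{Mesa}.
Solving the two reaction functions simultaneously: (1 − (−0.5)(−1/3))q_{Mesa} = 11.5 − 0.5·(65/6), so (5/6)q_{Mesa} = 73/12 and q_{Mesa} = 7.3.
Then q_{Pike} = 65/6 − (1/3)·7.3 = 8.4.
Total extraction: 7.3 + 8.4 = 15.7.

15.7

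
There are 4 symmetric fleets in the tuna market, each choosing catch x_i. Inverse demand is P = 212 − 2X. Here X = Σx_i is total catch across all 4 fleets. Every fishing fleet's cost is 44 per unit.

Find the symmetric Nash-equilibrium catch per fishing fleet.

A representative fishing fleet's profit is π_i = x_i(212 − 2X) − 44x_i, with X = x_i + Σ_{j≠i} x_j.
First-order condition: 168 − 4x_i − 2Σ_{j≠i} x_j = 0.
Imposing symmetry (x_j = x for all j) turns Σ_{j≠i} x_j into 3x, so 168 = 10x and x = 16.8.

16.8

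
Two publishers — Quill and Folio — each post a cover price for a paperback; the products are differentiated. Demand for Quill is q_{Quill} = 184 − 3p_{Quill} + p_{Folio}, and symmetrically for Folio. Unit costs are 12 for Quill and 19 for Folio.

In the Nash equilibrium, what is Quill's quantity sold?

97.8

Quill's profit: π = (p_{Quill} − 12)(184 − 3p_{Quill} + p_{Folio}).
∂π/∂p_{Quill} = 220 − 6p_{Quill} + p_{Folio} = 0 ⇒ p_{Quill} = 110/3 + (1/6)p_{Folio}.
Similarly p_{Folio} = 241/6 + (1/6)p_{Quill}.
Solving the two reaction functions simultaneously: (1 − (1/6)(1/6))p_{Quill} = 110/3 + (1/6)·(241/6), so (35/36)p_{Quill} = 1561/36 and p_{Quill} = 44.6.
Then p_{Folio} = 241/6 + (1/6)·44.6 = 47.6.
q_{Quill} = 184 − 3·44.6 + 47.6 = 97.8.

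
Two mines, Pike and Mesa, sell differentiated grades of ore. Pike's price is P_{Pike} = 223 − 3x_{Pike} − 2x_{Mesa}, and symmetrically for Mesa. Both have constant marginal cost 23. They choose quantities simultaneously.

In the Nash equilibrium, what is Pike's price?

98

Mine Pike's profit: π = x_{Pike}(223 − 3x_{Pike} − 2x_{Mesa}) − 23x_{Pike}.
∂π/∂x_{Pike} = 200 − 6x_{Pike} − 2x_{Mesa} = 0 ⇒ x_{Pike} = 100/3 − (1/3)x_{Mesa}.
The game is symmetric, so in equilibrium x_{Mesa} = x_{Pike}: the reaction function gives (4/3)x_{Pike} = 100/3, hence x_{Pike} = 25.
P_{Pike} = 223 − 3·25 − 2·25 = 98.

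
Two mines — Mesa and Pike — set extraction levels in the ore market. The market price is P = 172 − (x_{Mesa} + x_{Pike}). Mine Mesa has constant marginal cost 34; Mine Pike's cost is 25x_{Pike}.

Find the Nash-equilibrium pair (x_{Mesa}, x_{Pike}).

43, 52

Mine Mesa's profit: π = x_{Mesa}(172 − (x_{Mesa} + x_{Pike})) − 34x_{Mesa}.
∂π/∂x_{Mesa} = 138 − 2x_{Mesa} − x_{Pike} = 0, so x_{Mesa} = 69 − 0.5x_{Pike}.
By the same steps for Pike: x_{Pike} = 73.5 − 0.5x_{Mesa}.
Solving the two reaction functions simultaneously: (1 − (−0.5)(−0.5))x_{Mesa} = 69 − 0.5·73.5, so 0.75x_{Mesa} = 32.25 and x_{Mesa} = 43.
Then x_{Pike} = 73.5 − 0.5·43 = 52.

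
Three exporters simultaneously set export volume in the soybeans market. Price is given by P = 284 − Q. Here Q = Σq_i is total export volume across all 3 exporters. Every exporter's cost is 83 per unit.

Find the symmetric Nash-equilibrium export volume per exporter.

50.25

A representative exporter's profit is π_i = q_i(284 − Q) − 83q_i, with Q = q_i + Σ_{j≠i} q_j.
First-order condition: 201 − 2q_i − Σ_{j≠i} q_j = 0.
With identical exporters, set every q_j = q: then 201 − 2q − 2q = 0, i.e. q = 201/4 = 50.25.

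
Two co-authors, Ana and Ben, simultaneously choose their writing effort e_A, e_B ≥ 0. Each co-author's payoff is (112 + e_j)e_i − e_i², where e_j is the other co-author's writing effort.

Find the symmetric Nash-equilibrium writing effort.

Ana's payoff is (112 + e_B)e_A − e_A².
∂π/∂e_A = 112 + e_B − 2e_A = 0, so e_A = 56 + 0.5e_B.
By symmetry e_B = e_A; substituting into the reaction function, 0.5e_A = 56 and e_A = 112.

112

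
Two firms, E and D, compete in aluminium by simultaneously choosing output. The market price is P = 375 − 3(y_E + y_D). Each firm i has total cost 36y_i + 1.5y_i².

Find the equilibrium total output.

56.5

Firm E's profit: π = y_E(375 − 3(y_E + y_D)) − 36y_E − 1.5y_E².
∂π/∂y_E = 339 − 9y_E − 3y_D = 0, so y_E = 113/3 − (1/3)y_D.
By symmetry y_D = y_E; substituting into the reaction function, (4/3)y_E = 113/3 and y_E = 28.25.
Total output: 28.25 + 28.25 = 56.5.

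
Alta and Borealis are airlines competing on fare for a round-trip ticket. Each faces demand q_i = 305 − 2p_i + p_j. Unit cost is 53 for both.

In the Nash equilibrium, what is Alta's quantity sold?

168

Alta's profit: π = (p_{Alta} − 53)(305 − 2p_{Alta} + p_{Borealis}).
∂π/∂p_{Alta} = 411 − 4p_{Alta} + p_{Borealis} = 0 ⇒ p_{Alta} = 102.75 + 0.25p_{Borealis}.
The game is symmetric, so in equilibrium p_{Borealis} = p_{Alta}: the reaction function gives 0.75p_{Alta} = 102.75, hence p_{Alta} = 137.
q_{Alta} = 305 − 2·137 + 137 = 168.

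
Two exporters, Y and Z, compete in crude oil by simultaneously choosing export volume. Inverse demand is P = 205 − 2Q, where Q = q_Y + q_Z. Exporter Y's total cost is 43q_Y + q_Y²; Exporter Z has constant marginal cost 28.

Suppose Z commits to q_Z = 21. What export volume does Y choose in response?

20

Exporter Y's profit: π = q_Y(205 − 2(q_Y + q_Z)) − 43q_Y − q_Y².
∂π/∂q_Y = 162 − 6q_Y − 2q_Z = 0, so q_Y = 27 − (1/3)q_Z.
At q_Z = 21: q_Y = 27 − (1/3)·21 = 20.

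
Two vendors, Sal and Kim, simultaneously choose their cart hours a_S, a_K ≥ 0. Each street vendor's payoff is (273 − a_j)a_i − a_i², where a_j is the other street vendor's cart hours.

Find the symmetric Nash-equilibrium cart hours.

91

Sal's payoff is (273 − a_K)a_S − a_S².
∂π/∂a_S = 273 − a_K − 2a_S = 0, so a_S = 136.5 − 0.5a_K.
The game is symmetric, so in equilibrium a_K = a_S: the reaction function gives 1.5a_S = 136.5, hence a_S = 91.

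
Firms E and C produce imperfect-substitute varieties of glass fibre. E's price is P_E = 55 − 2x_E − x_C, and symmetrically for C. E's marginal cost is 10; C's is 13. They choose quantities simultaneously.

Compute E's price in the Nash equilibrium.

Firm E's profit: π = x_E(55 − 2x_E − x_C) − 10x_E.
∂π/∂x_E = 45 − 4x_E − x_C = 0 ⇒ x_E = 11.25 − 0.25x_C.
Similarly x_C = 10.5 − 0.25x_E.
Substituting the second reaction function into the first: x_E = 11.25 − 0.25(10.5 − 0.25x_E), which gives 0.9375x_E = 8.625 ⇒ x_E = 9.2.
Then x_C = 10.5 − 0.25·9.2 = 8.2.
P_E = 55 − 2·9.2 − 8.2 = 28.4.

28.4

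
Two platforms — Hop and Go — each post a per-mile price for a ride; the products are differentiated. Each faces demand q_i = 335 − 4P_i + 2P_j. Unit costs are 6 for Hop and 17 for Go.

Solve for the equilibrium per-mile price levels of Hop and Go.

Hop's profit: π = (P_{Hop} − 6)(335 − 4P_{Hop} + 2P_{Go}).
∂π/∂P_{Hop} = 359 − 8P_{Hop} + 2P_{Go} = 0 ⇒ P_{Hop} = 44.875 + 0.25P_{Go}.
Similarly P_{Go} = 50.375 + 0.25P_{Hop}.
Plugging P_{Go} into Hop's best response: P_{Hop} = 44.875 + 0.25(50.375 + 0.25P_{Hop}) ⇒ 0.9375P_{Hop} = 1839/32, so P_{Hop} = 61.3.
Then P_{Go} = 50.375 + 0.25·61.3 = 65.7.

61.3, 65.7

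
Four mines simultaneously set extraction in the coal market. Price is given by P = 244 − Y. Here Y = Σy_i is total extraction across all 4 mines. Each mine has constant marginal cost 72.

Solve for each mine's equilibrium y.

34.4

A representative mine's profit is π_i = y_i(244 − Y) − 72y_i, with Y = y_i + Σ_{j≠i} y_j.
First-order condition: 172 − 2y_i − Σ_{j≠i} y_j = 0.
In a symmetric equilibrium every mine chooses the same y, so Σ_{j≠i} y_j = 3y. The condition becomes 172 − 5y = 0, giving y = 172/5 = 34.4.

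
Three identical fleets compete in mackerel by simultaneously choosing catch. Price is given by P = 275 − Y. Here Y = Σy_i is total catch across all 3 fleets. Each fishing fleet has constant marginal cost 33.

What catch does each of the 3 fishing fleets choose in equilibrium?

A representative fishing fleet's profit is π_i = y_i(275 − Y) − 33y_i, with Y = y_i + Σ_{j≠i} y_j.
First-order condition: 242 − 2y_i − Σ_{j≠i} y_j = 0.
In a symmetric equilibrium every fishing fleet chooses the same y, so Σ_{j≠i} y_j = 2y. The condition becomes 242 − 4y = 0, giving y = 242/4 = 60.5.

60.5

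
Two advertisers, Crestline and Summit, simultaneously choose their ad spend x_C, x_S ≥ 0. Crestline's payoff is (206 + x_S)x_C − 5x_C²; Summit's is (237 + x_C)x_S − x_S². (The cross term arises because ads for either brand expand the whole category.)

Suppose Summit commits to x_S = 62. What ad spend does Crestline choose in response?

26.8

Expanding Crestline's payoff: 206x_C + x_Sx_C − 5x_C².
∂π/∂x_C = 206 + x_S − 10x_C = 0, so x_C = 20.6 + 0.1x_S.
At x_S = 62: x_C = 20.6 + 0.1·62 = 26.8.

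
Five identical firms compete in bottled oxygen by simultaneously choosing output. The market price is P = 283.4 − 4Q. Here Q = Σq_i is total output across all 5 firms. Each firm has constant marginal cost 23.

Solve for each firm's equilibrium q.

10.85

A representative firm's profit is π_i = q_i(283.4 − 4Q) − 23q_i, with Q = q_i + Σ_{j≠i} q_j.
First-order condition: 260.4 − 8q_i − 4Σ_{j≠i} q_j = 0.
With identical firms, set every q_j = q: then 260.4 − 8q − 16q = 0, i.e. q = 260.4/24 = 10.85.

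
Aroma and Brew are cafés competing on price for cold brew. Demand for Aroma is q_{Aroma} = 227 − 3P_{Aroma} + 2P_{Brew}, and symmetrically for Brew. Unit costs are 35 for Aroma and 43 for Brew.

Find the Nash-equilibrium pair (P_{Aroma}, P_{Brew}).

Aroma's profit: π = (P_{Aroma} − 35)(227 − 3P_{Aroma} + 2P_{Brew}).
∂π/∂P_{Aroma} = 332 − 6P_{Aroma} + 2P_{Brew} = 0 ⇒ P_{Aroma} = 166/3 + (1/3)P_{Brew}.
Similarly P_{Brew} = 178/3 + (1/3)P_{Aroma}.
Substituting the second reaction function into the first: P_{Aroma} = 166/3 + (1/3)(178/3 + (1/3)P_{Aroma}), which gives (8/9)P_{Aroma} = 676/9 ⇒ P_{Aroma} = 84.5.
Then P_{Brew} = 178/3 + (1/3)·84.5 = 87.5.

84.5, 87.5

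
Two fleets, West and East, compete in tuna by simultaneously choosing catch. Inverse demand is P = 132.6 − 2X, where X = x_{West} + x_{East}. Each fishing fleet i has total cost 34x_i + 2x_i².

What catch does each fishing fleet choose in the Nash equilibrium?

Fishing fleet West's profit: π = x_{West}(132.6 − 2(x_{West} + x_{East})) − 34x_{West} − 2x_{West}².
∂π/∂x_{West} = 98.6 − 8x_{West} − 2x_{East} = 0, so x_{West} = 12.325 − 0.25x_{East}.
By symmetry x_{East} = x_{West}; substituting into the reaction function, 1.25x_{West} = 12.325 and x_{West} = 9.86.

9.86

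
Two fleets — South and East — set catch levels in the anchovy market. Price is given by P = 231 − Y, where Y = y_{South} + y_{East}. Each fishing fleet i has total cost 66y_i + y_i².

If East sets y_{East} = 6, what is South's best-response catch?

39.75

Fishing fleet South's profit: π = y_{South}(231 − (y_{South} + y_{East})) − 66y_{South} − y_{South}².
∂π/∂y_{South} = 165 − 4y_{South} − y_{East} = 0, so y_{South} = 41.25 − 0.25y_{East}.
At y_{East} = 6: y_{South} = 41.25 − 0.25·6 = 39.75.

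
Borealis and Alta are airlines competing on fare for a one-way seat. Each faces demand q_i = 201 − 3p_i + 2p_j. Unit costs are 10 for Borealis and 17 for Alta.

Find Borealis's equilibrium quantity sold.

147.1875

Borealis's profit: π = (p_{Borealis} − 10)(201 − 3p_{Borealis} + 2p_{Alta}).
∂π/∂p_{Borealis} = 231 − 6p_{Borealis} + 2p_{Alta} = 0 ⇒ p_{Borealis} = 38.5 + (1/3)p_{Alta}.
Similarly p_{Alta} = 42 + (1/3)p_{Borealis}.
Solving the two reaction functions simultaneously: (1 − (1/3)(1/3))p_{Borealis} = 38.5 + (1/3)·42, so (8/9)p_{Borealis} = 52.5 and p_{Borealis} = 59.0625.
Then p_{Alta} = 42 + (1/3)·59.0625 = 61.6875.
q_{Borealis} = 201 − 3·59.0625 + 2·61.6875 = 147.1875.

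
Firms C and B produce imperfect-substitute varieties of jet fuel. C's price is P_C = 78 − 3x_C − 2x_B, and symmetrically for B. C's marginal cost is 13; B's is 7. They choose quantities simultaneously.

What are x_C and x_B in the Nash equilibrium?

Firm C's profit: π = x_C(78 − 3x_C − 2x_B) − 13x_C.
∂π/∂x_C = 65 − 6x_C − 2x_B = 0 ⇒ x_C = 65/6 − (1/3)x_B.
Similarly x_B = 71/6 − (1/3)x_C.
Substituting the second reaction function into the first: x_C = 65/6 − (1/3)(71/6 − (1/3)x_C), which gives (8/9)x_C = 62/9 ⇒ x_C = 7.75.
Then x_B = 71/6 − (1/3)·7.75 = 9.25.

7.75, 9.25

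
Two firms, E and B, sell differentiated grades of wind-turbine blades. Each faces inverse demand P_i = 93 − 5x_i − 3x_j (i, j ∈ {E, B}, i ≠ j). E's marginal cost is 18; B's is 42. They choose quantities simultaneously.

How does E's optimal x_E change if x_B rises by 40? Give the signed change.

Firm E's profit: π = x_E(93 − 5x_E − 3x_B) − 18x_E.
∂π/∂x_E = 75 − 10x_E − 3x_B = 0 ⇒ x_E = 7.5 − 0.3x_B.
The reaction-function slope is −0.3, so a 40-unit rise in x_B moves x_E by −0.3 × 40 = −12. E's best response falls — the actions are strategic substitutes.

-12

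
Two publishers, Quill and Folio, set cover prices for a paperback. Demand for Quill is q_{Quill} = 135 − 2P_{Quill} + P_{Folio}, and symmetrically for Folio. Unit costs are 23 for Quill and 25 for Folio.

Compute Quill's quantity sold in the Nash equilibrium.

75.2

Quill's profit: π = (P_{Quill} − 23)(135 − 2P_{Quill} + P_{Folio}).
∂π/∂P_{Quill} = 181 − 4P_{Quill} + P_{Folio} = 0 ⇒ P_{Quill} = 45.25 + 0.25P_{Folio}.
Similarly P_{Folio} = 46.25 + 0.25P_{Quill}.
Solving the two reaction functions simultaneously: (1 − (0.25)(0.25))P_{Quill} = 45.25 + 0.25·46.25, so 0.9375P_{Quill} = 56.8125 and P_{Quill} = 60.6.
Then P_{Folio} = 46.25 + 0.25·60.6 = 61.4.
q_{Quill} = 135 − 2·60.6 + 61.4 = 75.2.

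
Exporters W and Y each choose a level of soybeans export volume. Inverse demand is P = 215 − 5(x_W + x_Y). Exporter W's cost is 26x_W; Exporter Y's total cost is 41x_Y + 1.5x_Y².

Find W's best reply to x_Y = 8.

Exporter W's profit: π = x_W(215 − 5(x_W + x_Y)) − 26x_W.
∂π/∂x_W = 189 − 10x_W − 5x_Y = 0, so x_W = 18.9 − 0.5x_Y.
At x_Y = 8: x_W = 18.9 − 0.5·8 = 14.9.

14.9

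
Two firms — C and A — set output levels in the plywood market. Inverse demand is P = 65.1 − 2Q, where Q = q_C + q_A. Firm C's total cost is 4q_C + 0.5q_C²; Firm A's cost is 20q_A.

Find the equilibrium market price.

Firm C's profit: π = q_C(65.1 − 2(q_C + q_A)) − 4q_C − 0.5q_C².
∂π/∂q_C = 61.1 − 5q_C − 2q_A = 0, so q_C = 12.22 − 0.4q_A.
For A: ∂π/∂q_A = 45.1 − 4q_A − 2q_C = 0 ⇒ q_A = 11.275 − 0.5q_C.
Substituting the second reaction function into the first: q_C = 12.22 − 0.4(11.275 − 0.5q_C), which gives 0.8q_C = 7.71 ⇒ q_C = 9.6375.
Then q_A = 11.275 − 0.5·9.6375 = 1033/160.
Equilibrium price: P = 65.1 − 2·(515/32) = 32.9125.

32.9125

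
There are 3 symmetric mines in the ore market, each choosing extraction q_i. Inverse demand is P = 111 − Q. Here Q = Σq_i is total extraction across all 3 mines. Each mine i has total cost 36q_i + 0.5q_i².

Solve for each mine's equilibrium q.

A representative mine's profit is π_i = q_i(111 − Q) − 36q_i − 0.5q_i², with Q = q_i + Σ_{j≠i} q_j.
First-order condition: 75 − 3q_i − Σ_{j≠i} q_j = 0.
Imposing symmetry (q_j = q for all j) turns Σ_{j≠i} q_j into 2q, so 75 = 5q and q = 15.

15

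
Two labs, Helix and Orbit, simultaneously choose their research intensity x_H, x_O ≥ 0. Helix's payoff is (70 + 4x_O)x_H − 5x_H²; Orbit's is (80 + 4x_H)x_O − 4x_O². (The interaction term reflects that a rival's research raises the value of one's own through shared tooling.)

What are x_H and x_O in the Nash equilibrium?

Expanding Helix's payoff: 70x_H + 4x_Ox_H − 5x_H².
∂π/∂x_H = 70 + 4x_O − 10x_H = 0, so x_H = 7 + 0.4x_O.
Likewise for Orbit: x_O = 10 + 0.5x_H.
Substituting the second reaction function into the first: x_H = 7 + 0.4(10 + 0.5x_H), which gives 0.8x_H = 11 ⇒ x_H = 13.75.
Then x_O = 10 + 0.5·13.75 = 16.875.

13.75, 16.875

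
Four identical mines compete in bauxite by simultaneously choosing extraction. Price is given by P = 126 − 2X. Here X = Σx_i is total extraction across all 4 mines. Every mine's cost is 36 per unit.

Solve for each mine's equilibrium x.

A representative mine's profit is π_i = x_i(126 − 2X) − 36x_i, with X = x_i + Σ_{j≠i} x_j.
First-order condition: 90 − 4x_i − 2Σ_{j≠i} x_j = 0.
In a symmetric equilibrium every mine chooses the same x, so Σ_{j≠i} x_j = 3x. The condition becomes 90 − 10x = 0, giving x = 90/10 = 9.

9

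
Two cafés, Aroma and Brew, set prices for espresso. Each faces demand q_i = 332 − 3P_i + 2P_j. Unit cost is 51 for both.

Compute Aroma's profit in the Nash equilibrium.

14805.1875

Aroma's profit: π = (P_{Aroma} − 51)(332 − 3P_{Aroma} + 2P_{Brew}).
∂π/∂P_{Aroma} = 485 − 6P_{Aroma} + 2P_{Brew} = 0 ⇒ P_{Aroma} = 485/6 + (1/3)P_{Brew}.
By symmetry P_{Brew} = P_{Aroma}; substituting into the reaction function, (2/3)P_{Aroma} = 485/6 and P_{Aroma} = 121.25.
q_{Aroma} = 332 − 3·121.25 + 2·121.25 = 210.75.
Profit = (121.25 − 51)·210.75 = 14805.1875.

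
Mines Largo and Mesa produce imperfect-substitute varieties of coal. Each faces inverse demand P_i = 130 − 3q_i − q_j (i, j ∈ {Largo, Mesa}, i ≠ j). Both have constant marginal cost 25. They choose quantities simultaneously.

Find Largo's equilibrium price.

Mine Largo's profit: π = q_{Largo}(130 − 3q_{Largo} − q_{Mesa}) − 25q_{Largo}.
∂π/∂q_{Largo} = 105 − 6q_{Largo} − q_{Mesa} = 0 ⇒ q_{Largo} = 17.5 − (1/6)q_{Mesa}.
The game is symmetric, so in equilibrium q_{Mesa} = q_{Largo}: the reaction function gives (7/6)q_{Largo} = 17.5, hence q_{Largo} = 15.
P_{Largo} = 130 − 3·15 − 15 = 70.

70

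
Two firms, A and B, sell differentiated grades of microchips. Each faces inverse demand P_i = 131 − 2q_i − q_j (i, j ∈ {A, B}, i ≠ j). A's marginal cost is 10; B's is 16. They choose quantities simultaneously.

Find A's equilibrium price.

Firm A's profit: π = q_A(131 − 2q_A − q_B) − 10q_A.
∂π/∂q_A = 121 − 4q_A − q_B = 0 ⇒ q_A = 30.25 − 0.25q_B.
Similarly q_B = 28.75 − 0.25q_A.
Plugging q_B into A's best response: q_A = 30.25 − 0.25(28.75 − 0.25q_A) ⇒ 0.9375q_A = 23.0625, so q_A = 24.6.
Then q_B = 28.75 − 0.25·24.6 = 22.6.
P_A = 131 − 2·24.6 − 22.6 = 59.2.

59.2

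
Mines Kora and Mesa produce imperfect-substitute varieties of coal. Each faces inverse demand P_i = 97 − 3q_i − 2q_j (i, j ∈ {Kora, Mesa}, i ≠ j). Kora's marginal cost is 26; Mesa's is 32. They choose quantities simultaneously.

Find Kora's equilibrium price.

53.75

Mine Kora's profit: π = q_{Kora}(97 − 3q_{Kora} − 2q_{Mesa}) − 26q_{Kora}.
∂π/∂q_{Kora} = 71 − 6q_{Kora} − 2q_{Mesa} = 0 ⇒ q_{Kora} = 71/6 − (1/3)q_{Mesa}.
Similarly q_{Mesa} = 65/6 − (1/3)q_{Kora}.
Plugging q_{Mesa} into Kora's best response: q_{Kora} = 71/6 − (1/3)(65/6 − (1/3)q_{Kora}) ⇒ (8/9)q_{Kora} = 74/9, so q_{Kora} = 9.25.
Then q_{Mesa} = 65/6 − (1/3)·9.25 = 7.75.
P_{Kora} = 97 − 3·9.25 − 2·7.75 = 53.75.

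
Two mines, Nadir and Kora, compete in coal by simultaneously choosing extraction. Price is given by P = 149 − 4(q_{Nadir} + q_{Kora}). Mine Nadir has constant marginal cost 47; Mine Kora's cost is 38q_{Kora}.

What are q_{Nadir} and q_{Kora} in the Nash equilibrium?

Mine Nadir's profit: π = q_{Nadir}(149 − 4(q_{Nadir} + q_{Kora})) − 47q_{Nadir}.
∂π/∂q_{Nadir} = 102 − 8q_{Nadir} − 4q_{Kora} = 0, so q_{Nadir} = 12.75 − 0.5q_{Kora}.
By the same steps for Kora: q_{Kora} = 13.875 − 0.5q_{Nadir}.
Plugging q_{Kora} into Nadir's best response: q_{Nadir} = 12.75 − 0.5(13.875 − 0.5q_{Nadir}) ⇒ 0.75q_{Nadir} = 5.8125, so q_{Nadir} = 7.75.
Then q_{Kora} = 13.875 − 0.5·7.75 = 10.

7.75, 10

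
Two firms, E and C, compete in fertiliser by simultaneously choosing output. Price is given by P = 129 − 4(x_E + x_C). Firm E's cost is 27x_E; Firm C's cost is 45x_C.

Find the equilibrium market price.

67

Firm E's profit: π = x_E(129 − 4(x_E + x_C)) − 27x_E.
∂π/∂x_E = 102 − 8x_E − 4x_C = 0, so x_E = 12.75 − 0.5x_C.
By the same steps for C: x_C = 10.5 − 0.5x_E.
Substituting the second reaction function into the first: x_E = 12.75 − 0.5(10.5 − 0.5x_E), which gives 0.75x_E = 7.5 ⇒ x_E = 10.
Then x_C = 10.5 − 0.5·10 = 5.5.
Equilibrium price: P = 129 − 4·15.5 = 67.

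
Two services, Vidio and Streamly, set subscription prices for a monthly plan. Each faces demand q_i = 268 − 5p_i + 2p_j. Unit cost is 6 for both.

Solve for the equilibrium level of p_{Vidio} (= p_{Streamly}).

Vidio's profit: π = (p_{Vidio} − 6)(268 − 5p_{Vidio} + 2p_{Streamly}).
∂π/∂p_{Vidio} = 298 − 10p_{Vidio} + 2p_{Streamly} = 0 ⇒ p_{Vidio} = 29.8 + 0.2p_{Streamly}.
By symmetry p_{Streamly} = p_{Vidio}; substituting into the reaction function, 0.8p_{Vidio} = 29.8 and p_{Vidio} = 37.25.

37.25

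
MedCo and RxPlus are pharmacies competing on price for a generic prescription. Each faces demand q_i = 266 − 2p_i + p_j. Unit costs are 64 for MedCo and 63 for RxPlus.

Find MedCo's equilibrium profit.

9031.68

MedCo's profit: π = (p_{MedCo} − 64)(266 − 2p_{MedCo} + p_{RxPlus}).
∂π/∂p_{MedCo} = 394 − 4p_{MedCo} + p_{RxPlus} = 0 ⇒ p_{MedCo} = 98.5 + 0.25p_{RxPlus}.
Similarly p_{RxPlus} = 98 + 0.25p_{MedCo}.
Plugging p_{RxPlus} into MedCo's best response: p_{MedCo} = 98.5 + 0.25(98 + 0.25p_{MedCo}) ⇒ 0.9375p_{MedCo} = 123, so p_{MedCo} = 131.2.
Then p_{RxPlus} = 98 + 0.25·131.2 = 130.8.
q_{MedCo} = 266 − 2·131.2 + 130.8 = 134.4.
Profit = (131.2 − 64)·134.4 = 9031.68.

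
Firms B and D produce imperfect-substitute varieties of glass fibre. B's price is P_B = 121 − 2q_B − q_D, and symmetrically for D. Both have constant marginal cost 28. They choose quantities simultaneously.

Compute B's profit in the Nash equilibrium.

691.92

Firm B's profit: π = q_B(121 − 2q_B − q_D) − 28q_B.
∂π/∂q_B = 93 − 4q_B − q_D = 0 ⇒ q_B = 23.25 − 0.25q_D.
By symmetry q_D = q_B; substituting into the reaction function, 1.25q_B = 23.25 and q_B = 18.6.
P_B = 121 − 2·18.6 − 18.6 = 65.2.
Profit = (65.2 − 28)·18.6 = 691.92.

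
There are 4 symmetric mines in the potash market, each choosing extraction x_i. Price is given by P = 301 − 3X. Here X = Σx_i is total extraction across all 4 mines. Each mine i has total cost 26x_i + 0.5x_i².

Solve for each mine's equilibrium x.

A representative mine's profit is π_i = x_i(301 − 3X) − 26x_i − 0.5x_i², with X = x_i + Σ_{j≠i} x_j.
First-order condition: 275 − 7x_i − 3Σ_{j≠i} x_j = 0.
In a symmetric equilibrium every mine chooses the same x, so Σ_{j≠i} x_j = 3x. The condition becomes 275 − 16x = 0, giving x = 275/16 = 17.1875.

17.1875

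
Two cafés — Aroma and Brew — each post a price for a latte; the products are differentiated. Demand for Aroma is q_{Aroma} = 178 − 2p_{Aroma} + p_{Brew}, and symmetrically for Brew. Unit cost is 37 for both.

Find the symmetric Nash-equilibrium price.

84

Aroma's profit: π = (p_{Aroma} − 37)(178 − 2p_{Aroma} + p_{Brew}).
∂π/∂p_{Aroma} = 252 − 4p_{Aroma} + p_{Brew} = 0 ⇒ p_{Aroma} = 63 + 0.25p_{Brew}.
Setting p_{Aroma} = p_{Brew} in the reaction function: p_{Aroma} = 63 + 0.25p_{Aroma}, so p_{Aroma} = 63 / 0.75 = 84.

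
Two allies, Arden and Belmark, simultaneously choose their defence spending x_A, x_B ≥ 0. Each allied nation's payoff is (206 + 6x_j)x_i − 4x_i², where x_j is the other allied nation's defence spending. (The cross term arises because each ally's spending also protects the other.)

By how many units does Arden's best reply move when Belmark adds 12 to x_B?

Arden's payoff is (206 + 6x_B)x_A − 4x_A².
∂π/∂x_A = 206 + 6x_B − 8x_A = 0, so x_A = 25.75 + 0.75x_B.
The reaction-function slope is 0.75, so a 12-unit rise in x_B moves x_A by 0.75 × 12 = 9. Arden's best response rises — the actions are strategic complements.

9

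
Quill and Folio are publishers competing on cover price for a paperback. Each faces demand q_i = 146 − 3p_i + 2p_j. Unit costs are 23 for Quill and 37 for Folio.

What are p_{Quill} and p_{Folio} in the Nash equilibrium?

56.375, 61.625

Quill's profit: π = (p_{Quill} − 23)(146 − 3p_{Quill} + 2p_{Folio}).
∂π/∂p_{Quill} = 215 − 6p_{Quill} + 2p_{Folio} = 0 ⇒ p_{Quill} = 215/6 + (1/3)p_{Folio}.
Similarly p_{Folio} = 257/6 + (1/3)p_{Quill}.
Plugging p_{Folio} into Quill's best response: p_{Quill} = 215/6 + (1/3)(257/6 + (1/3)p_{Quill}) ⇒ (8/9)p_{Quill} = 451/9, so p_{Quill} = 56.375.
Then p_{Folio} = 257/6 + (1/3)·56.375 = 61.625.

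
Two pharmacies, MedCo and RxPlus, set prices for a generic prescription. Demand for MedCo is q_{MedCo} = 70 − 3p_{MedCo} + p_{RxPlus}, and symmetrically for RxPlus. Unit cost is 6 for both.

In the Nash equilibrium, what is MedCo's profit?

403.68

MedCo's profit: π = (p_{MedCo} − 6)(70 − 3p_{MedCo} + p_{RxPlus}).
∂π/∂p_{MedCo} = 88 − 6p_{MedCo} + p_{RxPlus} = 0 ⇒ p_{MedCo} = 44/3 + (1/6)p_{RxPlus}.
Setting p_{MedCo} = p_{RxPlus} in the reaction function: p_{MedCo} = 44/3 + (1/6)p_{MedCo}, so p_{MedCo} = (44/3) / (5/6) = 17.6.
q_{MedCo} = 70 − 3·17.6 + 17.6 = 34.8.
Profit = (17.6 − 6)·34.8 = 403.68.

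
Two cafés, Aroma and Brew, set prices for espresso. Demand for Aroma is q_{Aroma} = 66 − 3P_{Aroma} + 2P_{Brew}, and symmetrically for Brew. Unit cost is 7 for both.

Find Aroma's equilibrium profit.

652.6875

Aroma's profit: π = (P_{Aroma} − 7)(66 − 3P_{Aroma} + 2P_{Brew}).
∂π/∂P_{Aroma} = 87 − 6P_{Aroma} + 2P_{Brew} = 0 ⇒ P_{Aroma} = 14.5 + (1/3)P_{Brew}.
The game is symmetric, so in equilibrium P_{Brew} = P_{Aroma}: the reaction function gives (2/3)P_{Aroma} = 14.5, hence P_{Aroma} = 21.75.
q_{Aroma} = 66 − 3·21.75 + 2·21.75 = 44.25.
Profit = (21.75 − 7)·44.25 = 652.6875.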